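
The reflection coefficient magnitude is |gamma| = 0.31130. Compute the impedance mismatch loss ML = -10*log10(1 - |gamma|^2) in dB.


ML = -10 * log10(1 - 0.31130^2) = -10 * log10(0.90309231) = 0.4427 dB

0.4427 dB


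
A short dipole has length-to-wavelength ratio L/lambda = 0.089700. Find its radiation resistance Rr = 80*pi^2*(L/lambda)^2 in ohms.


Rr = 80 * pi^2 * (0.089700)^2 = 80 * 9.869604 * 8.046090e-03 = 6.353 ohm

6.353 ohm


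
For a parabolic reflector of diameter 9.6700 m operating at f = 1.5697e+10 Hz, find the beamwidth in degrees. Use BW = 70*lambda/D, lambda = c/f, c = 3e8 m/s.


lambda = c / f = 3.0000e+08 / 1.5697e+10 = 0.01911193 m
BW = 70 * 0.01911193 / 9.6700 = 0.1383 deg

0.1383 deg


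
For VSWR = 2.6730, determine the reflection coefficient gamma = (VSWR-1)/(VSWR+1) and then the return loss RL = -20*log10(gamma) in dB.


gamma = (2.6730 - 1) / (2.6730 + 1) = 0.4554860
RL = -20 * log10(0.4554860) = 6.830 dB

6.830 dB


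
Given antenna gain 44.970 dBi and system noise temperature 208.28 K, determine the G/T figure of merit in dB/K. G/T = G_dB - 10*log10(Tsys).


G/T = 44.970 - 10*log10(208.28) = 44.970 - 23.18648 = 21.78 dB/K

21.78 dB/K


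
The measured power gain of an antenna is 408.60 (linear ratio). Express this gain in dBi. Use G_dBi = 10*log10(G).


G_dBi = 10 * log10(408.60) = 26.11 dBi

26.11 dBi


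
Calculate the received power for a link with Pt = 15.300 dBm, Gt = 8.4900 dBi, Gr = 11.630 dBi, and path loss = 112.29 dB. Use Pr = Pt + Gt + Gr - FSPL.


Pr = 15.300 + 8.4900 + 11.630 - 112.29 = -76.87 dBm

-76.87 dBm


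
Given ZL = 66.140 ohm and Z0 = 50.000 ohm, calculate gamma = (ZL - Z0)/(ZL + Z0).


gamma = (66.140 - 50.000) / (66.140 + 50.000) = 0.1390

0.1390


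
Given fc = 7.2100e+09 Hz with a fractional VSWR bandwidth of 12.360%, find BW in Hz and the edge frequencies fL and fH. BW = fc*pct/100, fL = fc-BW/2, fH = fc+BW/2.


BW = 7.2100e+09 * 12.360/100 = 8.911560e+08 Hz
fL = 7.2100e+09 - 8.911560e+08/2 = 6.764e+09 Hz
fH = 7.2100e+09 + 8.911560e+08/2 = 7.656e+09 Hz

BW=8.912e+08 Hz, fL=6.764e+09 Hz, fH=7.656e+09 Hz


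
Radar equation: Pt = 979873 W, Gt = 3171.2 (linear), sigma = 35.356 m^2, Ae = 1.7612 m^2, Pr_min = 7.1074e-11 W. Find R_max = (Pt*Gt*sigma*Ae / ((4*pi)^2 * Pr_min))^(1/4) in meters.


R^4 = 979873*3171.2*35.356*1.7612 / ((4*pi)^2 * 7.1074e-11) = 1.723990e+19
R_max = 1.723990e+19^0.25 = 64437 m

64437 m


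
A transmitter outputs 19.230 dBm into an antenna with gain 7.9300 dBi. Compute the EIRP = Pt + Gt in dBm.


EIRP = Pt + Gt = 19.230 + 7.9300 = 27.16 dBm

27.16 dBm


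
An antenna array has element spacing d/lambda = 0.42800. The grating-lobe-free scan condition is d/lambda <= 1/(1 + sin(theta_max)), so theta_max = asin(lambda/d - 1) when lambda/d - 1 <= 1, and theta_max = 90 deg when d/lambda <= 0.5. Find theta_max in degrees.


lambda/d - 1 = 1/0.42800 - 1 = 1.336449 >= 1
d/lambda <= 0.5, so the array can scan to endfire without grating lobes: theta_max = 90 deg

90 deg


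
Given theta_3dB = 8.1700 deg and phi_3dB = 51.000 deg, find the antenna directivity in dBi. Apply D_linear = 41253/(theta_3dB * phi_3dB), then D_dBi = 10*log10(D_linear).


D_linear = 41253 / (8.1700 * 51.000) = 99.00641
D_dBi = 10 * log10(99.00641) = 19.96 dBi

19.96 dBi


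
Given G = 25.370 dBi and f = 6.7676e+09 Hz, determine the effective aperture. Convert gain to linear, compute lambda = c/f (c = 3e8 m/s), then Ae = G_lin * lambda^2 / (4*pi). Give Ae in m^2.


lambda = c / f = 3.0000e+08 / 6.7676e+09 = 0.04432886 m
G_linear = 10^(25.370/10) = 344.3499
Ae = G_linear * lambda^2 / (4*pi) = 344.3499 * 0.04432886^2 / (4*pi) = 0.05385 m^2

0.05385 m^2


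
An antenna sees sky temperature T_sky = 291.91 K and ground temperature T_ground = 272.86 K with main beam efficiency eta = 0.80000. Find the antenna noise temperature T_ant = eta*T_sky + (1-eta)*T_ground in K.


T_ant = 0.80000 * 291.91 + (1 - 0.80000) * 272.86 = 288.1 K

288.1 K


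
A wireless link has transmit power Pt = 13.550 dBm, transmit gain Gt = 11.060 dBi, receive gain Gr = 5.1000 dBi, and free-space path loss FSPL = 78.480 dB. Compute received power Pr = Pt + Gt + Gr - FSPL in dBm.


Pr = 13.550 + 11.060 + 5.1000 - 78.480 = -48.77 dBm

-48.77 dBm


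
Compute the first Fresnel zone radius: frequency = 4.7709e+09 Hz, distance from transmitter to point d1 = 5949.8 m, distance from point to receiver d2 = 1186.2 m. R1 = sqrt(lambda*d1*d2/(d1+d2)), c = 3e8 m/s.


lambda = c / f = 3.0000e+08 / 4.7709e+09 = 0.06288122 m
R1 = sqrt(0.06288122 * 5949.8 * 1186.2 / (5949.8 + 1186.2)) = 7.886 m

7.886 m


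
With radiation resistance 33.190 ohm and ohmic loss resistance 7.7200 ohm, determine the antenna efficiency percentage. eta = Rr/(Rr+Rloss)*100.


eta = 33.190 / (33.190 + 7.7200) * 100 = 81.13%

81.13%


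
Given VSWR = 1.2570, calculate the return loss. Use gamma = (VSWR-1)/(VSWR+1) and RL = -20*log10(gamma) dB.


gamma = (1.2570 - 1) / (1.2570 + 1) = 0.1138680
RL = -20 * log10(0.1138680) = 18.87 dB

18.87 dB


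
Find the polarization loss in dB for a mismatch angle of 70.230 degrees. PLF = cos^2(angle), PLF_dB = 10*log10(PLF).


PLF_linear = cos^2(70.230 deg) = 0.1144098
PLF_dB = 10 * log10(0.1144098) = -9.415 dB

-9.415 dB


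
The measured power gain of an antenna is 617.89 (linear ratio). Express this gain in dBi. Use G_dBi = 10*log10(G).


G_dBi = 10 * log10(617.89) = 27.91 dBi

27.91 dBi


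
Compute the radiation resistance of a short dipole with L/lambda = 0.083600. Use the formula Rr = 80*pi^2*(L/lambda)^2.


Rr = 80 * pi^2 * (0.083600)^2 = 80 * 9.869604 * 6.988960e-03 = 5.518 ohm

5.518 ohm


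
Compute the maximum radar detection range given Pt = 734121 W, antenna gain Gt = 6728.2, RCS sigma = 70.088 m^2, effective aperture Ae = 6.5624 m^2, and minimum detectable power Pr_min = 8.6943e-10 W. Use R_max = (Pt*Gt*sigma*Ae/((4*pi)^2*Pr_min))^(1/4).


R^4 = 734121*6728.2*70.088*6.5624 / ((4*pi)^2 * 8.6943e-10) = 1.654697e+19
R_max = 1.654697e+19^0.25 = 63779 m

63779 m


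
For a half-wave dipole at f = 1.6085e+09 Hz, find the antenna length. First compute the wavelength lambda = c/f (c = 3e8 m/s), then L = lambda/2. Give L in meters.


lambda = c / f = 3.0000e+08 / 1.6085e+09 = 0.1865092 m
L = lambda / 2 = 0.1865092 / 2 = 0.09325 m

0.09325 m


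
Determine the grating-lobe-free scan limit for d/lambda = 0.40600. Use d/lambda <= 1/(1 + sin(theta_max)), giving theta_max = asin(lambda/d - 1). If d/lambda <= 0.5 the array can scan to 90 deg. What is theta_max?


lambda/d - 1 = 1/0.40600 - 1 = 1.463054 >= 1
d/lambda <= 0.5, so the array can scan to endfire without grating lobes: theta_max = 90 deg

90 deg


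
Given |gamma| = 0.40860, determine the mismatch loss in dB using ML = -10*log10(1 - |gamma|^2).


ML = -10 * log10(1 - 0.40860^2) = -10 * log10(0.83304604) = 0.7933 dB

0.7933 dB


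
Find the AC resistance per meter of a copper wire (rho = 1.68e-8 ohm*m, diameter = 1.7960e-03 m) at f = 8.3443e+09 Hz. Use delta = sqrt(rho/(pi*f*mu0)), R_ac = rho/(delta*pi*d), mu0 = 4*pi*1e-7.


delta = sqrt(1.68e-8 / (pi * 8.3443e+09 * 4*pi*1e-7)) = 7.141342e-07 m
R_ac = 1.68e-8 / (7.141342e-07 * pi * 1.7960e-03) = 4.169 ohm/m

4.169 ohm/m


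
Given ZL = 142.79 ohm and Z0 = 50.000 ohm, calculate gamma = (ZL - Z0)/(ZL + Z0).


gamma = (142.79 - 50.000) / (142.79 + 50.000) = 0.4813

0.4813


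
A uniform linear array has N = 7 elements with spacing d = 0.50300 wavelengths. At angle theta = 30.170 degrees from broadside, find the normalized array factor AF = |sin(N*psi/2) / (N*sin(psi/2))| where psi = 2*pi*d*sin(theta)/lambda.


psi = 2*pi*0.50300*sin(30.170 deg) = 1.588335 rad
AF = |sin(7*1.588335/2) / (7*sin(1.588335/2))| = 0.1327

0.1327


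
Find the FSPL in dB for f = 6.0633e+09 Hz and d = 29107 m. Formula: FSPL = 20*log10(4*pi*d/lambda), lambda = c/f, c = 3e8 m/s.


lambda = c / f = 3.0000e+08 / 6.0633e+09 = 0.04947801 m
FSPL = 20 * log10(4*pi*29107/0.04947801) = 137.4 dB

137.4 dB


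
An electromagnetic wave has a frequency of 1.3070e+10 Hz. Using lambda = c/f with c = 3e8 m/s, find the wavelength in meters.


lambda = c / f = 3.0000e+08 / 1.3070e+10 = 0.02295 m

0.02295 m


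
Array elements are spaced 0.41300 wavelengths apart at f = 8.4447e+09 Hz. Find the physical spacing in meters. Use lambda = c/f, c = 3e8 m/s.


lambda = c / f = 3.0000e+08 / 8.4447e+09 = 0.03552524 m
d = 0.41300 * 0.03552524 = 0.01467 m

0.01467 m


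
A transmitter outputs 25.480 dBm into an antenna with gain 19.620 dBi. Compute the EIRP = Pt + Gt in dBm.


EIRP = Pt + Gt = 25.480 + 19.620 = 45.10 dBm

45.10 dBm


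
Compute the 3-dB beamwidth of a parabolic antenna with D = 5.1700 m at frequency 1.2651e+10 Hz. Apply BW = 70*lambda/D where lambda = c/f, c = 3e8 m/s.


lambda = c / f = 3.0000e+08 / 1.2651e+10 = 0.02371354 m
BW = 70 * 0.02371354 / 5.1700 = 0.3211 deg

0.3211 deg


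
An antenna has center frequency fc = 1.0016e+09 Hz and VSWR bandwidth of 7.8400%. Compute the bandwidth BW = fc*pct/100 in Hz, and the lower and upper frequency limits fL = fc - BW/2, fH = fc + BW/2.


BW = 1.0016e+09 * 7.8400/100 = 7.852544e+07 Hz
fL = 1.0016e+09 - 7.852544e+07/2 = 9.623e+08 Hz
fH = 1.0016e+09 + 7.852544e+07/2 = 1.041e+09 Hz

BW=7.853e+07 Hz, fL=9.623e+08 Hz, fH=1.041e+09 Hz


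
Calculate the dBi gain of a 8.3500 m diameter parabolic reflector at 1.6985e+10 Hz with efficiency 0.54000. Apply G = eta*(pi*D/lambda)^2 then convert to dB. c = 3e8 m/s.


lambda = c / f = 3.0000e+08 / 1.6985e+10 = 0.01766264 m
G_linear = 0.54000 * (pi * 8.3500 / 0.01766264)^2 = 1.191119e+06
G_dBi = 10 * log10(1.191119e+06) = 60.76 dBi

60.76 dBi


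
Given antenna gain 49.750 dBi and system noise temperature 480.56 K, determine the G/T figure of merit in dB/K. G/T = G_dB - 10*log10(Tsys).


G/T = 49.750 - 10*log10(480.56) = 49.750 - 26.81748 = 22.93 dB/K

22.93 dB/K


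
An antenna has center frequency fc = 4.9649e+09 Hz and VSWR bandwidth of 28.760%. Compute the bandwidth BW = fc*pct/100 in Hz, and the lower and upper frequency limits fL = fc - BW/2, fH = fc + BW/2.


BW = 4.9649e+09 * 28.760/100 = 1.427905e+09 Hz
fL = 4.9649e+09 - 1.427905e+09/2 = 4.251e+09 Hz
fH = 4.9649e+09 + 1.427905e+09/2 = 5.679e+09 Hz

BW=1.428e+09 Hz, fL=4.251e+09 Hz, fH=5.679e+09 Hz


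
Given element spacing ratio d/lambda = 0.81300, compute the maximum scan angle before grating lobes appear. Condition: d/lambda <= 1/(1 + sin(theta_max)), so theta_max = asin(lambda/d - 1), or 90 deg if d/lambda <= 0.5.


lambda/d - 1 = 1/0.81300 - 1 = 0.2300123
theta_max = asin(0.2300123) = 13.30 deg

13.30 deg


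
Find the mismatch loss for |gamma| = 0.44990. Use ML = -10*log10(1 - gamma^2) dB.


ML = -10 * log10(1 - 0.44990^2) = -10 * log10(0.79758999) = 0.9822 dB

0.9822 dB


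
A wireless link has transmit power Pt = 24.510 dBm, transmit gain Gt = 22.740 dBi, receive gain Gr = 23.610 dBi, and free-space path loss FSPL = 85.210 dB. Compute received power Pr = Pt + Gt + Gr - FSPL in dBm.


Pr = 24.510 + 22.740 + 23.610 - 85.210 = -14.35 dBm

-14.35 dBm


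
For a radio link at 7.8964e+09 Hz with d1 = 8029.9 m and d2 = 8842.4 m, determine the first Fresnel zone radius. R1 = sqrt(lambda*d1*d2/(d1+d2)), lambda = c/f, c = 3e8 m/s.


lambda = c / f = 3.0000e+08 / 7.8964e+09 = 0.03799200 m
R1 = sqrt(0.03799200 * 8029.9 * 8842.4 / (8029.9 + 8842.4)) = 12.64 m

12.64 m


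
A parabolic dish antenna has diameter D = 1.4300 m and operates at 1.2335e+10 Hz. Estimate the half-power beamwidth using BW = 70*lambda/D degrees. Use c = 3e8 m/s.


lambda = c / f = 3.0000e+08 / 1.2335e+10 = 0.02432104 m
BW = 70 * 0.02432104 / 1.4300 = 1.191 deg

1.191 deg


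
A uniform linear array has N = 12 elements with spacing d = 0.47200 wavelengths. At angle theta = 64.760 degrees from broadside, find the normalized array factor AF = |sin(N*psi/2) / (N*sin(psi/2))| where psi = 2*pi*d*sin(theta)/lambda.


psi = 2*pi*0.47200*sin(64.760 deg) = 2.682530 rad
AF = |sin(12*2.682530/2) / (12*sin(2.682530/2))| = 0.03232

0.03232


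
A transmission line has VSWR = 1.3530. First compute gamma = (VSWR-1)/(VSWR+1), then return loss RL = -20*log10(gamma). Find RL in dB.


gamma = (1.3530 - 1) / (1.3530 + 1) = 0.1500212
RL = -20 * log10(0.1500212) = 16.48 dB

16.48 dB


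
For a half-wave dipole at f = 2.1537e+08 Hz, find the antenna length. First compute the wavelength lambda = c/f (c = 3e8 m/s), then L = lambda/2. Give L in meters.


lambda = c / f = 3.0000e+08 / 2.1537e+08 = 1.392952 m
L = lambda / 2 = 1.392952 / 2 = 0.6965 m

0.6965 m


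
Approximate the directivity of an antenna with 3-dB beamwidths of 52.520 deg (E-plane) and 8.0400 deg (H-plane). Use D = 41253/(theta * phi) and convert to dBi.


D_linear = 41253 / (52.520 * 8.0400) = 97.69555
D_dBi = 10 * log10(97.69555) = 19.90 dBi

19.90 dBi


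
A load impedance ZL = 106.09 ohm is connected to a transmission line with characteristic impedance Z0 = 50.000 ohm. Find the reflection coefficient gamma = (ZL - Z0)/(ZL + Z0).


gamma = (106.09 - 50.000) / (106.09 + 50.000) = 0.3593

0.3593


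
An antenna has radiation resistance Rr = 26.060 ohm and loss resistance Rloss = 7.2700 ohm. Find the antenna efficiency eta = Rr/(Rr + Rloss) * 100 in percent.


eta = 26.060 / (26.060 + 7.2700) * 100 = 78.19%

78.19%


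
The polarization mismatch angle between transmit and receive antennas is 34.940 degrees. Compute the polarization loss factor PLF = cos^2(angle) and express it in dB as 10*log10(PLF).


PLF_linear = cos^2(34.940 deg) = 0.6719937
PLF_dB = 10 * log10(0.6719937) = -1.726 dB

-1.726 dB


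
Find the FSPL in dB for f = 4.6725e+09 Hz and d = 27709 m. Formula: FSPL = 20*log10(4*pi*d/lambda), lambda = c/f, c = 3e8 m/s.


lambda = c / f = 3.0000e+08 / 4.6725e+09 = 0.06420546 m
FSPL = 20 * log10(4*pi*27709/0.06420546) = 134.7 dB

134.7 dB


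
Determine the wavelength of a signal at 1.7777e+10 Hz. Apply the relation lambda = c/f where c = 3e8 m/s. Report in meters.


lambda = c / f = 3.0000e+08 / 1.7777e+10 = 0.01688 m

0.01688 m


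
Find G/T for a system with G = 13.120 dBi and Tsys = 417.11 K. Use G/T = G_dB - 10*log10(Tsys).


G/T = 13.120 - 10*log10(417.11) = 13.120 - 26.20251 = -13.08 dB/K

-13.08 dB/K


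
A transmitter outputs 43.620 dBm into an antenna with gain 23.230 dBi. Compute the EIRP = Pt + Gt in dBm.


EIRP = Pt + Gt = 43.620 + 23.230 = 66.85 dBm

66.85 dBm


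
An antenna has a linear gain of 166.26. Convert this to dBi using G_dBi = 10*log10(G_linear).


G_dBi = 10 * log10(166.26) = 22.21 dBi

22.21 dBi


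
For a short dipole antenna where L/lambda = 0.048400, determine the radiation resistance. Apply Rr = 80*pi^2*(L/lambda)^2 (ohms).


Rr = 80 * pi^2 * (0.048400)^2 = 80 * 9.869604 * 2.342560e-03 = 1.850 ohm

1.850 ohm


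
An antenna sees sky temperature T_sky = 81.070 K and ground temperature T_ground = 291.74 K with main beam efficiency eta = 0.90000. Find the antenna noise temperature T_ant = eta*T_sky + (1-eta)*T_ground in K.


T_ant = 0.90000 * 81.070 + (1 - 0.90000) * 291.74 = 102.1 K

102.1 K


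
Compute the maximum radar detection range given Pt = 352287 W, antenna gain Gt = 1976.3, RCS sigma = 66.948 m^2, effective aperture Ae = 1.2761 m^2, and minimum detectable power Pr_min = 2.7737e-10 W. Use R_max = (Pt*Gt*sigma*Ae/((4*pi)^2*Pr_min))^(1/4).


R^4 = 352287*1976.3*66.948*1.2761 / ((4*pi)^2 * 2.7737e-10) = 1.357978e+18
R_max = 1.357978e+18^0.25 = 34137 m

34137 m


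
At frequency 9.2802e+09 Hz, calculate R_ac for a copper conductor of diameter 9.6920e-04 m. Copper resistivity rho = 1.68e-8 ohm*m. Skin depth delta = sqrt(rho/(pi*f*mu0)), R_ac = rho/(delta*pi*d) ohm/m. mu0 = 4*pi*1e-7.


delta = sqrt(1.68e-8 / (pi * 9.2802e+09 * 4*pi*1e-7)) = 6.771675e-07 m
R_ac = 1.68e-8 / (6.771675e-07 * pi * 9.6920e-04) = 8.148 ohm/m

8.148 ohm/m


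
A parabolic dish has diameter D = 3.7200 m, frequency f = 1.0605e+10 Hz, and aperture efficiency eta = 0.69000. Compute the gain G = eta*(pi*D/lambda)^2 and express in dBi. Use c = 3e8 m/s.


lambda = c / f = 3.0000e+08 / 1.0605e+10 = 0.02828854 m
G_linear = 0.69000 * (pi * 3.7200 / 0.02828854)^2 = 117764.3
G_dBi = 10 * log10(117764.3) = 50.71 dBi

50.71 dBi


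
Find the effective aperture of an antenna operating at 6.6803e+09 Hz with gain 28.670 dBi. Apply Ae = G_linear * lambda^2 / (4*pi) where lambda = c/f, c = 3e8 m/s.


lambda = c / f = 3.0000e+08 / 6.6803e+09 = 0.04490816 m
G_linear = 10^(28.670/10) = 736.2071
Ae = G_linear * lambda^2 / (4*pi) = 736.2071 * 0.04490816^2 / (4*pi) = 0.1182 m^2

0.1182 m^2


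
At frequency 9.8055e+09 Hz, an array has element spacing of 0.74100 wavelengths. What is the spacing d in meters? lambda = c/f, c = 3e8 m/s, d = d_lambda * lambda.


lambda = c / f = 3.0000e+08 / 9.8055e+09 = 0.03059507 m
d = 0.74100 * 0.03059507 = 0.02267 m

0.02267 m


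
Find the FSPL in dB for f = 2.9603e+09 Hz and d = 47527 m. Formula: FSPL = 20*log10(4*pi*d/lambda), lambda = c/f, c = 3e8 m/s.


lambda = c / f = 3.0000e+08 / 2.9603e+09 = 0.1013411 m
FSPL = 20 * log10(4*pi*47527/0.1013411) = 135.4 dB

135.4 dB


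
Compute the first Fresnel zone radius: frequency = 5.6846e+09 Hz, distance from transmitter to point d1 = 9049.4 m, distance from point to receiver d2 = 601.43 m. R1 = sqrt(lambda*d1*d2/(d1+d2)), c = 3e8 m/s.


lambda = c / f = 3.0000e+08 / 5.6846e+09 = 0.05277416 m
R1 = sqrt(0.05277416 * 9049.4 * 601.43 / (9049.4 + 601.43)) = 5.455 m

5.455 m


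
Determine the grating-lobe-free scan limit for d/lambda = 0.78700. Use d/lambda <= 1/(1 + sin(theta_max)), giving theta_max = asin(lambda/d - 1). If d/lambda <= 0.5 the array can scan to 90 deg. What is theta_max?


lambda/d - 1 = 1/0.78700 - 1 = 0.2706480
theta_max = asin(0.2706480) = 15.70 deg

15.70 deg


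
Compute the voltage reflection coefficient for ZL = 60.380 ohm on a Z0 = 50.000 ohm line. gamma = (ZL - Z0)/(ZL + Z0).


gamma = (60.380 - 50.000) / (60.380 + 50.000) = 0.09404

0.09404


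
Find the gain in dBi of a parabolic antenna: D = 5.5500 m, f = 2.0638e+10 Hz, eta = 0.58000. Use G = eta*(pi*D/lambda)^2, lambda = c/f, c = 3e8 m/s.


lambda = c / f = 3.0000e+08 / 2.0638e+10 = 0.01453629 m
G_linear = 0.58000 * (pi * 5.5500 / 0.01453629)^2 = 834462.0
G_dBi = 10 * log10(834462.0) = 59.21 dBi

59.21 dBi


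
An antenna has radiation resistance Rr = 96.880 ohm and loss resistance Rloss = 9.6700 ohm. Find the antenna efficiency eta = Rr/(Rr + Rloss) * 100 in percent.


eta = 96.880 / (96.880 + 9.6700) * 100 = 90.92%

90.92%


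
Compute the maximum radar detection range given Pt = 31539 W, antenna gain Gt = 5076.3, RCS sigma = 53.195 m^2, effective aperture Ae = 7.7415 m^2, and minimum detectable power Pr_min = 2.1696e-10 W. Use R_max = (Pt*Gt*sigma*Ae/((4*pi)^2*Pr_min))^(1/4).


R^4 = 31539*5076.3*53.195*7.7415 / ((4*pi)^2 * 2.1696e-10) = 1.924384e+18
R_max = 1.924384e+18^0.25 = 37245 m

37245 m


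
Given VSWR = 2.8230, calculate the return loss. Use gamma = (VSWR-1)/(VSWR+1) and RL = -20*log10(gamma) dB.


gamma = (2.8230 - 1) / (2.8230 + 1) = 0.4768506
RL = -20 * log10(0.4768506) = 6.432 dB

6.432 dB


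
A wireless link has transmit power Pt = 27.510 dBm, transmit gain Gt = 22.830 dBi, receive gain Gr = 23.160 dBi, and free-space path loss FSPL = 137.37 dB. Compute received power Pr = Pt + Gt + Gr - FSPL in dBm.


Pr = 27.510 + 22.830 + 23.160 - 137.37 = -63.87 dBm

-63.87 dBm


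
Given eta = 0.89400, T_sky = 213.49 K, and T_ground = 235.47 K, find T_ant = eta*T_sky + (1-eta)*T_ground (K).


T_ant = 0.89400 * 213.49 + (1 - 0.89400) * 235.47 = 215.8 K

215.8 K


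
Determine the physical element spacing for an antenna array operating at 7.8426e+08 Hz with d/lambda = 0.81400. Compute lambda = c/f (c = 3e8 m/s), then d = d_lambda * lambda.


lambda = c / f = 3.0000e+08 / 7.8426e+08 = 0.3825262 m
d = 0.81400 * 0.3825262 = 0.3114 m

0.3114 m


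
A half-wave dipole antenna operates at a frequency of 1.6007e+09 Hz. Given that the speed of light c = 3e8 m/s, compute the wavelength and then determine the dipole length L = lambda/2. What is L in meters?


lambda = c / f = 3.0000e+08 / 1.6007e+09 = 0.1874180 m
L = lambda / 2 = 0.1874180 / 2 = 0.09371 m

0.09371 m


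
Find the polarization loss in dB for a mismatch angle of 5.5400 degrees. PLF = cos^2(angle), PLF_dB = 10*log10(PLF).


PLF_linear = cos^2(5.5400 deg) = 0.9906799
PLF_dB = 10 * log10(0.9906799) = -0.04067 dB

-0.04067 dB


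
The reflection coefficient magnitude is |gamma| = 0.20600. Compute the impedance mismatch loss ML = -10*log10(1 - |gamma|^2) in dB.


ML = -10 * log10(1 - 0.20600^2) = -10 * log10(0.957564) = 0.1883 dB

0.1883 dB


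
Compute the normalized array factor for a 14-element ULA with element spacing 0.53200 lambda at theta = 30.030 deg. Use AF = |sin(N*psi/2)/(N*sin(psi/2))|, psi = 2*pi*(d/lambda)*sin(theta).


psi = 2*pi*0.53200*sin(30.030 deg) = 1.672843 rad
AF = |sin(14*1.672843/2) / (14*sin(1.672843/2))| = 0.07271

0.07271


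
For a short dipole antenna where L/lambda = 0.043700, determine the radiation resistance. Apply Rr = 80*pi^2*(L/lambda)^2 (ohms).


Rr = 80 * pi^2 * (0.043700)^2 = 80 * 9.869604 * 1.909690e-03 = 1.508 ohm

1.508 ohm


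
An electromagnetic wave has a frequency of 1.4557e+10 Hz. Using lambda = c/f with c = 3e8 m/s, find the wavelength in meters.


lambda = c / f = 3.0000e+08 / 1.4557e+10 = 0.02061 m

0.02061 m


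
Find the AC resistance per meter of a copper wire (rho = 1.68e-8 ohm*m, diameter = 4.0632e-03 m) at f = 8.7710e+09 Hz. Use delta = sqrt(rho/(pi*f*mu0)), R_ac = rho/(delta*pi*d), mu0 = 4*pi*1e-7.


delta = sqrt(1.68e-8 / (pi * 8.7710e+09 * 4*pi*1e-7)) = 6.965467e-07 m
R_ac = 1.68e-8 / (6.965467e-07 * pi * 4.0632e-03) = 1.889 ohm/m

1.889 ohm/m


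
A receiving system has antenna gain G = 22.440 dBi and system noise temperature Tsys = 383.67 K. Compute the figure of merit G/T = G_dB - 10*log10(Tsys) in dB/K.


G/T = 22.440 - 10*log10(383.67) = 22.440 - 25.83958 = -3.400 dB/K

-3.400 dB/K


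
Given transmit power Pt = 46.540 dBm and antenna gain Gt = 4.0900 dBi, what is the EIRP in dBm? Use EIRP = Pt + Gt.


EIRP = Pt + Gt = 46.540 + 4.0900 = 50.63 dBm

50.63 dBm


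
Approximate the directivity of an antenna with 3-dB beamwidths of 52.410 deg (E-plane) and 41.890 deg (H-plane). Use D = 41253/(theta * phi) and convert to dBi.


D_linear = 41253 / (52.410 * 41.890) = 18.79018
D_dBi = 10 * log10(18.79018) = 12.74 dBi

12.74 dBi


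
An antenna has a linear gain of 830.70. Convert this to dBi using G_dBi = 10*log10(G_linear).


G_dBi = 10 * log10(830.70) = 29.19 dBi

29.19 dBi


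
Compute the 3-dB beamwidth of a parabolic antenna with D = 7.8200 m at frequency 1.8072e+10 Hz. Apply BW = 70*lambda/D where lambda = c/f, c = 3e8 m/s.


lambda = c / f = 3.0000e+08 / 1.8072e+10 = 0.01660027 m
BW = 70 * 0.01660027 / 7.8200 = 0.1486 deg

0.1486 deg


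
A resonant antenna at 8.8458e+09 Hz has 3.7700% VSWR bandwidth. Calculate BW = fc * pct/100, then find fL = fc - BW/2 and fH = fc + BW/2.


BW = 8.8458e+09 * 3.7700/100 = 3.334867e+08 Hz
fL = 8.8458e+09 - 3.334867e+08/2 = 8.679e+09 Hz
fH = 8.8458e+09 + 3.334867e+08/2 = 9.013e+09 Hz

BW=3.335e+08 Hz, fL=8.679e+09 Hz, fH=9.013e+09 Hz


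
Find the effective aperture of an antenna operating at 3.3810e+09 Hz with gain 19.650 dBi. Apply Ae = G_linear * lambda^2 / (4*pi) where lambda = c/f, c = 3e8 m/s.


lambda = c / f = 3.0000e+08 / 3.3810e+09 = 0.08873114 m
G_linear = 10^(19.650/10) = 92.25714
Ae = G_linear * lambda^2 / (4*pi) = 92.25714 * 0.08873114^2 / (4*pi) = 0.05780 m^2

0.05780 m^2


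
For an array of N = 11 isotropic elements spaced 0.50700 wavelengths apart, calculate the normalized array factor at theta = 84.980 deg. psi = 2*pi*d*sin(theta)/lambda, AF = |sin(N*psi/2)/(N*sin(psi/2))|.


psi = 2*pi*0.50700*sin(84.980 deg) = 3.173356 rad
AF = |sin(11*3.173356/2) / (11*sin(3.173356/2))| = 0.08954

0.08954


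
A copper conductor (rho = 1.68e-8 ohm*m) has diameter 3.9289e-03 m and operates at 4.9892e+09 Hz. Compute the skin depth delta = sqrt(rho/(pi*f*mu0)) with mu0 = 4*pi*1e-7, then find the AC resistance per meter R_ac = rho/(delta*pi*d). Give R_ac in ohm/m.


delta = sqrt(1.68e-8 / (pi * 4.9892e+09 * 4*pi*1e-7)) = 9.235477e-07 m
R_ac = 1.68e-8 / (9.235477e-07 * pi * 3.9289e-03) = 1.474 ohm/m

1.474 ohm/m


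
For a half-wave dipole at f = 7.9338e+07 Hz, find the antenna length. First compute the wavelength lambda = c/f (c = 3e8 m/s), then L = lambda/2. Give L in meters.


lambda = c / f = 3.0000e+08 / 7.9338e+07 = 3.781290 m
L = lambda / 2 = 3.781290 / 2 = 1.891 m

1.891 m


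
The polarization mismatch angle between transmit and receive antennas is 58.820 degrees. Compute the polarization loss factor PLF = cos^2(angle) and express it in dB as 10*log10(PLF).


PLF_linear = cos^2(58.820 deg) = 0.2680427
PLF_dB = 10 * log10(0.2680427) = -5.718 dB

-5.718 dB


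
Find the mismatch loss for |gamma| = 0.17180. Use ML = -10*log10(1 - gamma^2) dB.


ML = -10 * log10(1 - 0.17180^2) = -10 * log10(0.97048476) = 0.1301 dB

0.1301 dB


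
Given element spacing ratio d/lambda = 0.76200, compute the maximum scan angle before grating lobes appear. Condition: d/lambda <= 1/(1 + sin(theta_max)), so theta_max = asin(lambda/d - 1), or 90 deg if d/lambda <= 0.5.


lambda/d - 1 = 1/0.76200 - 1 = 0.3123360
theta_max = asin(0.3123360) = 18.20 deg

18.20 deg


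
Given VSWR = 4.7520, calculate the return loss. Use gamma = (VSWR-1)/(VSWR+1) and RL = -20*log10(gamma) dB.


gamma = (4.7520 - 1) / (4.7520 + 1) = 0.6522949
RL = -20 * log10(0.6522949) = 3.711 dB

3.711 dB


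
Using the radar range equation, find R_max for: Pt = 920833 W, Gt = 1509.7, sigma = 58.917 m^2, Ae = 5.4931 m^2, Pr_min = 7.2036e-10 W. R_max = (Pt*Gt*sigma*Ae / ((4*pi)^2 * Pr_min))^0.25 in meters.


R^4 = 920833*1509.7*58.917*5.4931 / ((4*pi)^2 * 7.2036e-10) = 3.955126e+18
R_max = 3.955126e+18^0.25 = 44595 m

44595 m


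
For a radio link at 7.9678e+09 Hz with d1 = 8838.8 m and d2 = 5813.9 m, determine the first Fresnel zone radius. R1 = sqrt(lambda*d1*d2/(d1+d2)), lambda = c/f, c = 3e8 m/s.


lambda = c / f = 3.0000e+08 / 7.9678e+09 = 0.03765155 m
R1 = sqrt(0.03765155 * 8838.8 * 5813.9 / (8838.8 + 5813.9)) = 11.49 m

11.49 m


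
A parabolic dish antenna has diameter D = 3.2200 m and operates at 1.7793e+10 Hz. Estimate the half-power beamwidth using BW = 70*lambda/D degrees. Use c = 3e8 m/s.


lambda = c / f = 3.0000e+08 / 1.7793e+10 = 0.01686056 m
BW = 70 * 0.01686056 / 3.2200 = 0.3665 deg

0.3665 deg


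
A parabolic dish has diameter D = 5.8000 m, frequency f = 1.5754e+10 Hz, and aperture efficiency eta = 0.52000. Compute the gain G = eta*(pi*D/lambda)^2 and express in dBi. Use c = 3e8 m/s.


lambda = c / f = 3.0000e+08 / 1.5754e+10 = 0.01904278 m
G_linear = 0.52000 * (pi * 5.8000 / 0.01904278)^2 = 476100.2
G_dBi = 10 * log10(476100.2) = 56.78 dBi

56.78 dBi


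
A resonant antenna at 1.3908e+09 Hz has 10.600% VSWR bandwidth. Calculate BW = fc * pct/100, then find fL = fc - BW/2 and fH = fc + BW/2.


BW = 1.3908e+09 * 10.600/100 = 1.474248e+08 Hz
fL = 1.3908e+09 - 1.474248e+08/2 = 1.317e+09 Hz
fH = 1.3908e+09 + 1.474248e+08/2 = 1.465e+09 Hz

BW=1.474e+08 Hz, fL=1.317e+09 Hz, fH=1.465e+09 Hz


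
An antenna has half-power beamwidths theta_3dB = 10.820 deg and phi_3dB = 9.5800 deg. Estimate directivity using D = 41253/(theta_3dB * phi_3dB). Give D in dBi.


D_linear = 41253 / (10.820 * 9.5800) = 397.9814
D_dBi = 10 * log10(397.9814) = 26.00 dBi

26.00 dBi


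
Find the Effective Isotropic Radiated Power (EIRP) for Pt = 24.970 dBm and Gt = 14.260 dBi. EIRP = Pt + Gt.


EIRP = Pt + Gt = 24.970 + 14.260 = 39.23 dBm

39.23 dBm


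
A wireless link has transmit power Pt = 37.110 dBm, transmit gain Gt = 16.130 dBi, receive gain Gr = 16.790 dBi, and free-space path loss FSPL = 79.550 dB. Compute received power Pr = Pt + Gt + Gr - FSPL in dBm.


Pr = 37.110 + 16.130 + 16.790 - 79.550 = -9.52 dBm

-9.52 dBm


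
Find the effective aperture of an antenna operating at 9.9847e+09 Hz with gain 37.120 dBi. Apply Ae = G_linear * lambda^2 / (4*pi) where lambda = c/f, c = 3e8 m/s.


lambda = c / f = 3.0000e+08 / 9.9847e+09 = 0.03004597 m
G_linear = 10^(37.120/10) = 5152.286
Ae = G_linear * lambda^2 / (4*pi) = 5152.286 * 0.03004597^2 / (4*pi) = 0.3701 m^2

0.3701 m^2


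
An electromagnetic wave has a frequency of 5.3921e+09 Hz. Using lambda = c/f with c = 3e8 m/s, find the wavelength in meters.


lambda = c / f = 3.0000e+08 / 5.3921e+09 = 0.05564 m

0.05564 m


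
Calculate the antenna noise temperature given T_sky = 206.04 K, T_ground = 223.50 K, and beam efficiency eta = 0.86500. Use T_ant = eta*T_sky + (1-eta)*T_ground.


T_ant = 0.86500 * 206.04 + (1 - 0.86500) * 223.50 = 208.4 K

208.4 K


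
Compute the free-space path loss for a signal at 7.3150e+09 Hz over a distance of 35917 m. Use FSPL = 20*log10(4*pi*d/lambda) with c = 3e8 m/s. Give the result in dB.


lambda = c / f = 3.0000e+08 / 7.3150e+09 = 0.04101162 m
FSPL = 20 * log10(4*pi*35917/0.04101162) = 140.8 dB

140.8 dB


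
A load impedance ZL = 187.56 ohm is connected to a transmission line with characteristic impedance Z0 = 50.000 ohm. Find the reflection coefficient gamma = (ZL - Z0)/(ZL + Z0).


gamma = (187.56 - 50.000) / (187.56 + 50.000) = 0.5791

0.5791


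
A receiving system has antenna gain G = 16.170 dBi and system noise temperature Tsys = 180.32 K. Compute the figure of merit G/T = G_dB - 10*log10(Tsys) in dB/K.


G/T = 16.170 - 10*log10(180.32) = 16.170 - 22.56044 = -6.390 dB/K

-6.390 dB/K


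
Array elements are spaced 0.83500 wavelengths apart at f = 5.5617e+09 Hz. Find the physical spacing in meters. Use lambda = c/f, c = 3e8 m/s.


lambda = c / f = 3.0000e+08 / 5.5617e+09 = 0.05394034 m
d = 0.83500 * 0.05394034 = 0.04504 m

0.04504 m


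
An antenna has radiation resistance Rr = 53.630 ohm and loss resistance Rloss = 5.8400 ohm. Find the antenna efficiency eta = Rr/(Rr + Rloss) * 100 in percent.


eta = 53.630 / (53.630 + 5.8400) * 100 = 90.18%

90.18%


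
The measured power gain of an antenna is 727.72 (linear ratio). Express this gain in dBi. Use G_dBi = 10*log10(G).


G_dBi = 10 * log10(727.72) = 28.62 dBi

28.62 dBi


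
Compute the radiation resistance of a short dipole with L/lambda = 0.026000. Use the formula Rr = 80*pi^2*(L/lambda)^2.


Rr = 80 * pi^2 * (0.026000)^2 = 80 * 9.869604 * 6.760000e-04 = 0.5337 ohm

0.5337 ohm


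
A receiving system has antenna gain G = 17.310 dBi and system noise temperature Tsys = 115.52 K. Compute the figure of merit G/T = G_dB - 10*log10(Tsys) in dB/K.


G/T = 17.310 - 10*log10(115.52) = 17.310 - 20.62657 = -3.317 dB/K

-3.317 dB/K


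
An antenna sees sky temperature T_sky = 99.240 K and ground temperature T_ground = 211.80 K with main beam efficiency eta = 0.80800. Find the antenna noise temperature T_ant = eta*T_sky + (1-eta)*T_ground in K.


T_ant = 0.80800 * 99.240 + (1 - 0.80800) * 211.80 = 120.9 K

120.9 K


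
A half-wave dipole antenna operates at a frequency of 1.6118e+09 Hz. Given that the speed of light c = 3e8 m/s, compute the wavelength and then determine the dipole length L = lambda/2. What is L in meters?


lambda = c / f = 3.0000e+08 / 1.6118e+09 = 0.1861273 m
L = lambda / 2 = 0.1861273 / 2 = 0.09306 m

0.09306 m


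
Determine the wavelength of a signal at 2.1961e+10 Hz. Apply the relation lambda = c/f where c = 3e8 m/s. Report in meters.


lambda = c / f = 3.0000e+08 / 2.1961e+10 = 0.01366 m

0.01366 m


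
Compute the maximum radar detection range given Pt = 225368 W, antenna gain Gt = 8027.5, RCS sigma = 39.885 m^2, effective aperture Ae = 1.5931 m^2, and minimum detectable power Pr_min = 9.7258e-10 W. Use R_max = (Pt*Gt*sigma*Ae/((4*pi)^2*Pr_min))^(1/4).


R^4 = 225368*8027.5*39.885*1.5931 / ((4*pi)^2 * 9.7258e-10) = 7.484799e+17
R_max = 7.484799e+17^0.25 = 29413 m

29413 m


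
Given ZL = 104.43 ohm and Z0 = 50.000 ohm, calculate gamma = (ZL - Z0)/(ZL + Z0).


gamma = (104.43 - 50.000) / (104.43 + 50.000) = 0.3525

0.3525


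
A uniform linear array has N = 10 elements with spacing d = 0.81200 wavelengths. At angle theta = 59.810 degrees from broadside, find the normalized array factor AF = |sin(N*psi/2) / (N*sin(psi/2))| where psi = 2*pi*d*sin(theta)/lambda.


psi = 2*pi*0.81200*sin(59.810 deg) = 4.409932 rad
AF = |sin(10*4.409932/2) / (10*sin(4.409932/2))| = 7.259e-03

7.259e-03


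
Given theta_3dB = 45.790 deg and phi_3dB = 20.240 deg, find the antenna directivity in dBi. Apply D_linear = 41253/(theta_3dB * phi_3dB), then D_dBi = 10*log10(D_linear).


D_linear = 41253 / (45.790 * 20.240) = 44.51172
D_dBi = 10 * log10(44.51172) = 16.48 dBi

16.48 dBi


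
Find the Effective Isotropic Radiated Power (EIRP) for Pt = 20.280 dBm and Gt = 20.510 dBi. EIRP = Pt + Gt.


EIRP = Pt + Gt = 20.280 + 20.510 = 40.79 dBm

40.79 dBm


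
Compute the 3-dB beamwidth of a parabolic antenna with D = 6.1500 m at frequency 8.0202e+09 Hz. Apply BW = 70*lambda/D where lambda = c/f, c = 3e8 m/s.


lambda = c / f = 3.0000e+08 / 8.0202e+09 = 0.03740555 m
BW = 70 * 0.03740555 / 6.1500 = 0.4258 deg

0.4258 deg


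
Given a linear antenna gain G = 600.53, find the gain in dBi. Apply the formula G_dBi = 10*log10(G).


G_dBi = 10 * log10(600.53) = 27.79 dBi

27.79 dBi


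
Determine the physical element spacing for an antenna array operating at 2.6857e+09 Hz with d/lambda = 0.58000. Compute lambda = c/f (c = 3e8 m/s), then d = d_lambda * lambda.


lambda = c / f = 3.0000e+08 / 2.6857e+09 = 0.1117027 m
d = 0.58000 * 0.1117027 = 0.06479 m

0.06479 m


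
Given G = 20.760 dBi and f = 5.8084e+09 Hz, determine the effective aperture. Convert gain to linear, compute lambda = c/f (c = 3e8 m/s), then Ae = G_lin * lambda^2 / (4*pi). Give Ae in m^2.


lambda = c / f = 3.0000e+08 / 5.8084e+09 = 0.05164934 m
G_linear = 10^(20.760/10) = 119.1242
Ae = G_linear * lambda^2 / (4*pi) = 119.1242 * 0.05164934^2 / (4*pi) = 0.02529 m^2

0.02529 m^2


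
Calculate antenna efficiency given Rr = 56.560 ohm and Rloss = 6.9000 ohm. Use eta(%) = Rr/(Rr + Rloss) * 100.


eta = 56.560 / (56.560 + 6.9000) * 100 = 89.13%

89.13%


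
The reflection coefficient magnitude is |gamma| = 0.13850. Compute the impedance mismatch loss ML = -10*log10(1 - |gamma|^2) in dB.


ML = -10 * log10(1 - 0.13850^2) = -10 * log10(0.98081775) = 0.08412 dB

0.08412 dB


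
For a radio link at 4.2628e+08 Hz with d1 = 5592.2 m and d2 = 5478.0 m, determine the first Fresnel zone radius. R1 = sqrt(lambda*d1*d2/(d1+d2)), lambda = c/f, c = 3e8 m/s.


lambda = c / f = 3.0000e+08 / 4.2628e+08 = 0.7037628 m
R1 = sqrt(0.7037628 * 5592.2 * 5478.0 / (5592.2 + 5478.0)) = 44.13 m

44.13 m


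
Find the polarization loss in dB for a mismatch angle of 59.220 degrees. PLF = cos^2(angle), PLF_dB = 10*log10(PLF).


PLF_linear = cos^2(59.220 deg) = 0.2618809
PLF_dB = 10 * log10(0.2618809) = -5.819 dB

-5.819 dB


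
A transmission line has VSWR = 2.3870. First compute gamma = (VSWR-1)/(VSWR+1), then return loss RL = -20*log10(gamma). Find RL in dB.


gamma = (2.3870 - 1) / (2.3870 + 1) = 0.4095069
RL = -20 * log10(0.4095069) = 7.755 dB

7.755 dB


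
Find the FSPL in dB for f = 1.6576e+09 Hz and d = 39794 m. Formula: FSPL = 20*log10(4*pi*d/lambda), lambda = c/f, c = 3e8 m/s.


lambda = c / f = 3.0000e+08 / 1.6576e+09 = 0.1809846 m
FSPL = 20 * log10(4*pi*39794/0.1809846) = 128.8 dB

128.8 dB


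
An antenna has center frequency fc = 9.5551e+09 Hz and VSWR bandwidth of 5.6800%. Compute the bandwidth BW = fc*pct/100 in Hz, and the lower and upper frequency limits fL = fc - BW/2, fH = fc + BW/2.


BW = 9.5551e+09 * 5.6800/100 = 5.427297e+08 Hz
fL = 9.5551e+09 - 5.427297e+08/2 = 9.284e+09 Hz
fH = 9.5551e+09 + 5.427297e+08/2 = 9.826e+09 Hz

BW=5.427e+08 Hz, fL=9.284e+09 Hz, fH=9.826e+09 Hz


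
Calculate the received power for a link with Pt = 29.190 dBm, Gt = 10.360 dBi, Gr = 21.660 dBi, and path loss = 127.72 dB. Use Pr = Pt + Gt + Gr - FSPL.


Pr = 29.190 + 10.360 + 21.660 - 127.72 = -66.51 dBm

-66.51 dBm


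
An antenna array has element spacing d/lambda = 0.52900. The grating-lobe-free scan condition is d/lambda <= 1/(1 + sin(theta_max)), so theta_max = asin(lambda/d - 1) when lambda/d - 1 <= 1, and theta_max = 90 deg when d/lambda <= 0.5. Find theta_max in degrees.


lambda/d - 1 = 1/0.52900 - 1 = 0.8903592
theta_max = asin(0.8903592) = 62.92 deg

62.92 deg


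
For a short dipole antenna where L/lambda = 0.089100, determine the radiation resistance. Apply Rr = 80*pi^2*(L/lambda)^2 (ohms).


Rr = 80 * pi^2 * (0.089100)^2 = 80 * 9.869604 * 7.938810e-03 = 6.268 ohm

6.268 ohm


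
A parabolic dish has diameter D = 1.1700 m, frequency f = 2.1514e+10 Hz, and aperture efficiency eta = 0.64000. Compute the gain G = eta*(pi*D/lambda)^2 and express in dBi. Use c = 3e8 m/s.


lambda = c / f = 3.0000e+08 / 2.1514e+10 = 0.01394441 m
G_linear = 0.64000 * (pi * 1.1700 / 0.01394441)^2 = 44468.36
G_dBi = 10 * log10(44468.36) = 46.48 dBi

46.48 dBi


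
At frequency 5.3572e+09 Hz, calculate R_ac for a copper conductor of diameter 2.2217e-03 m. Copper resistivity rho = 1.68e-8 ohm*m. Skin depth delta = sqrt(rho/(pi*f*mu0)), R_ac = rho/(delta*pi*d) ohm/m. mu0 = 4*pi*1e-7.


delta = sqrt(1.68e-8 / (pi * 5.3572e+09 * 4*pi*1e-7)) = 8.912629e-07 m
R_ac = 1.68e-8 / (8.912629e-07 * pi * 2.2217e-03) = 2.701 ohm/m

2.701 ohm/m


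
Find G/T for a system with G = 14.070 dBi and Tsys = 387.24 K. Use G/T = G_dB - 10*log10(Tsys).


G/T = 14.070 - 10*log10(387.24) = 14.070 - 25.87980 = -11.81 dB/K

-11.81 dB/K


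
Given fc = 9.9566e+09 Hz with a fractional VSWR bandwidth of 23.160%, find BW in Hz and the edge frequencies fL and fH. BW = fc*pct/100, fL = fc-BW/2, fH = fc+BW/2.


BW = 9.9566e+09 * 23.160/100 = 2.305949e+09 Hz
fL = 9.9566e+09 - 2.305949e+09/2 = 8.804e+09 Hz
fH = 9.9566e+09 + 2.305949e+09/2 = 1.111e+10 Hz

BW=2.306e+09 Hz, fL=8.804e+09 Hz, fH=1.111e+10 Hz


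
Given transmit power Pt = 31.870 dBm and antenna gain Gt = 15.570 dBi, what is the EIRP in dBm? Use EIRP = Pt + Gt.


EIRP = Pt + Gt = 31.870 + 15.570 = 47.44 dBm

47.44 dBm


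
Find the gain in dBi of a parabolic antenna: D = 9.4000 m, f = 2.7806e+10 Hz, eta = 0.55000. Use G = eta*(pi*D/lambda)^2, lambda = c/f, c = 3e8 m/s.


lambda = c / f = 3.0000e+08 / 2.7806e+10 = 0.01078904 m
G_linear = 0.55000 * (pi * 9.4000 / 0.01078904)^2 = 4.120525e+06
G_dBi = 10 * log10(4.120525e+06) = 66.15 dBi

66.15 dBi


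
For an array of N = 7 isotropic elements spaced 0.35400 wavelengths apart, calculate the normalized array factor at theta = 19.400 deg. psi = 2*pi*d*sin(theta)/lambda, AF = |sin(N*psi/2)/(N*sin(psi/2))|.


psi = 2*pi*0.35400*sin(19.400 deg) = 0.7388086 rad
AF = |sin(7*0.7388086/2) / (7*sin(0.7388086/2))| = 0.2087

0.2087


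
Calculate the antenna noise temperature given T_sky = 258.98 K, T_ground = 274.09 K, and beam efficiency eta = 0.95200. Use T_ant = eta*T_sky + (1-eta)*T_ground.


T_ant = 0.95200 * 258.98 + (1 - 0.95200) * 274.09 = 259.7 K

259.7 K


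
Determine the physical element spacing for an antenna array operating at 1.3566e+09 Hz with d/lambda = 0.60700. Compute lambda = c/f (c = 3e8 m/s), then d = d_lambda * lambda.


lambda = c / f = 3.0000e+08 / 1.3566e+09 = 0.2211411 m
d = 0.60700 * 0.2211411 = 0.1342 m

0.1342 m


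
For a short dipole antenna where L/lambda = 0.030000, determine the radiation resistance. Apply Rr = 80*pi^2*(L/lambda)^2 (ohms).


Rr = 80 * pi^2 * (0.030000)^2 = 80 * 9.869604 * 9.000000e-04 = 0.7106 ohm

0.7106 ohm
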